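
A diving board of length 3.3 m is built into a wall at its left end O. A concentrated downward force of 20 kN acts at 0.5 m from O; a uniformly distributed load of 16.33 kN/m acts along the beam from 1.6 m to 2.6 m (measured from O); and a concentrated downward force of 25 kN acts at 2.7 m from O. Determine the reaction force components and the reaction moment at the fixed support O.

Resultant of the distributed load: 16.33 × 1 = 16.33 kN at 2.1 m from O.
ΣF_x = 0: O_x = 0.
ΣF_y = 0: O_y − 20 − 16.33·1 − 25 = 0 → O_y = 61.33 kN.
ΣM about O: M_O − 20·0.5 − (16.33·1)·2.1 − 25·2.7 = 0 → M_O = 111.8 kN·m.

O_x = 0, O_y = 61.33 kN, M_O = 111.8 kN·m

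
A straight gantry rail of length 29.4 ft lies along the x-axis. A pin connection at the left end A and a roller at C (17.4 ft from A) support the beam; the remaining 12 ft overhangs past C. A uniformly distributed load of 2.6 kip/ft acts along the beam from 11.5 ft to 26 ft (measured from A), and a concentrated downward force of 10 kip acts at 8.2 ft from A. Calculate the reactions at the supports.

A_x = 0, A_y = 2.362 kip, C_y = 45.34 kip

Resultant of the distributed load: 2.6 × 14.5 = 37.7 kip at 18.75 ft from A.
ΣM about A: C_y·17.4 − (2.6·14.5)·18.75 − 10·8.2 = 0 → C_y = 788.875/17.4 = 45.3376 ≈ 45.34 kip.
ΣF_y = 0: A_y + 45.3376 − 2.6·14.5 − 10 = 0 → A_y = 2.362 kip.
ΣF_x = 0: no horizontal applied forces, so A_x = 0.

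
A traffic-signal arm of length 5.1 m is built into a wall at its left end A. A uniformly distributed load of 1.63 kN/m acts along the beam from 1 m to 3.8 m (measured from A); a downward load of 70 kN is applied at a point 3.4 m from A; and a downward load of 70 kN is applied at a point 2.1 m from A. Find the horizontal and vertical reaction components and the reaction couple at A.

Resultant of the distributed load: 1.63 × 2.8 = 4.564 kN at 2.4 m from A.
ΣF_x = 0: A_x = 0.
ΣF_y = 0: A_y − 1.63·2.8 − 70 − 70 = 0 → A_y = 144.6 kN.
ΣM about A: M_A − (1.63·2.8)·2.4 − 70·3.4 − 70·2.1 = 0 → M_A = 396.0 kN·m.

A_x = 0, A_y = 144.6 kN, M_A = 396.0 kN·m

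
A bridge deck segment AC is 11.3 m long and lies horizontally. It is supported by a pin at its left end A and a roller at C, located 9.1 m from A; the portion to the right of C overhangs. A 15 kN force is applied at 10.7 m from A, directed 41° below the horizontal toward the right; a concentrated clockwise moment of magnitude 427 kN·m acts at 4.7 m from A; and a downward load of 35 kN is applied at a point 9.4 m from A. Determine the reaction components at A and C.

Taking moments about A: C_y·9.1 − 15·sin41°·10.7 − 427 − 35·9.4 = 0 → C_y = 861.297/9.1 = 94.648 ≈ 94.65 kN.
ΣF_y = 0: A_y + 94.648 − 15·sin41° − 35 = 0 → A_y = -49.81 kN.
ΣF_x = 0: A_x + 15·cos41° = 0 → A_x = -11.32 kN.

A_x = -11.32 kN, A_y = -49.81 kN, C_y = 94.65 kN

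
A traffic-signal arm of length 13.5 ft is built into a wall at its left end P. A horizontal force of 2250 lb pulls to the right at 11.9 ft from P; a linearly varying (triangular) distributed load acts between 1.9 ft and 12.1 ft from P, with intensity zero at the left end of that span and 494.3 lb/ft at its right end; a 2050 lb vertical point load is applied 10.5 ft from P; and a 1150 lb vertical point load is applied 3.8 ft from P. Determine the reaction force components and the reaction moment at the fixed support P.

P_x = -2250 lb, P_y = 5721 lb, M_P = 47830 lb·ft

Resultant of the triangular load: ½ × 494.3 × 10.2 = 2520.93 lb, acting at 8.7 ft from P (one-third of the span from the peak).
ΣF_x = 0: P_x + 2250 = 0 → P_x = -2250 lb.
ΣF_y = 0: P_y − ½·494.3·10.2 − 2050 − 1150 = 0 → P_y = 5721 lb.
ΣM about P: M_P − (½·494.3·10.2)·8.7 − 2050·10.5 − 1150·3.8 = 0 → M_P = 47830 lb·ft.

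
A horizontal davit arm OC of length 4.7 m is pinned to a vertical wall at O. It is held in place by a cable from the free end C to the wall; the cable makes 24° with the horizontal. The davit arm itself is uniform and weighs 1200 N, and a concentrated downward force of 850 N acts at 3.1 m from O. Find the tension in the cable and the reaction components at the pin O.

T = 2854 N, O_x = 2607 N, O_y = 889.4 N

ΣM about O: T·sin24°·4.7 − 1200·2.35 − 850·3.1 = 0 → T = 5455/(4.7·0.406737) = 2853.54 ≈ 2854 N.
ΣF_x = 0: O_x − T·cos24° = 0 → O_x = 2853.54 × 0.913545 = 2607 N.
ΣF_y = 0: O_y + T·sin24° − 1200 − 850 = 0 → O_y = 2050 − 2853.54 × 0.406737 = 889.4 N.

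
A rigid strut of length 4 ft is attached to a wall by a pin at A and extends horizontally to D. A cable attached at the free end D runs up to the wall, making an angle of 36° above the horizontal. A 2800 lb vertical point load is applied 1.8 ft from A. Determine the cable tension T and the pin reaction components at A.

T = 2144 lb, A_x = 1734 lb, A_y = 1540 lb

ΣM about A: T·sin36°·4 − 2800·1.8 = 0 → T = 5040/(4·0.587785) = 2143.64 ≈ 2144 lb.
ΣF_x = 0: A_x − T·cos36° = 0 → A_x = 2143.64 × 0.809017 = 1734 lb.
ΣF_y = 0: A_y + T·sin36° − 2800 = 0 → A_y = 2800 − 2143.64 × 0.587785 = 1540 lb.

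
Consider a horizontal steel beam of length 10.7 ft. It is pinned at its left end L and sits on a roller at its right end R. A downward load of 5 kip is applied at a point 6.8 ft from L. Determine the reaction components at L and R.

L_x = 0, L_y = 1.822 kip, R_y = 3.178 kip

ΣM about L: R_y·10.7 − 5·6.8 = 0 → R_y = 34/10.7 = 3.17757 ≈ 3.178 kip.
ΣF_y = 0: L_y + 3.17757 − 5 = 0 → L_y = 1.822 kip.
ΣF_x = 0: no horizontal applied forces, so L_x = 0.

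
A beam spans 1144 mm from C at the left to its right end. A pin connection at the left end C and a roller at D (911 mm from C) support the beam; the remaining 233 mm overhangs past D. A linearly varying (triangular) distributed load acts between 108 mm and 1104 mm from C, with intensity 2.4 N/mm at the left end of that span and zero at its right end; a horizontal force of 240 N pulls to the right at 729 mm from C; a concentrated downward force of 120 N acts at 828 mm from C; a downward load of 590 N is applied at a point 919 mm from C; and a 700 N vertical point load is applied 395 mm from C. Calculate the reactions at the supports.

Resultant of the triangular load: ½ × 2.4 × 996 = 1195.2 N, acting at 440 mm from C (one-third of the span from the peak).
ΣM about C: D_y·911 − (½·2.4·996)·440 − 120·828 − 590·919 − 700·395 = 0 → D_y = 1443958/911 = 1585.03 ≈ 1585 N.
ΣF_y = 0: C_y + 1585.03 − ½·2.4·996 − 120 − 590 − 700 = 0 → C_y = 1020 N.
ΣF_x = 0: C_x + 240 = 0 → C_x = -240.0 N.

C_x = -240.0 N, C_y = 1020 N, D_y = 1585 N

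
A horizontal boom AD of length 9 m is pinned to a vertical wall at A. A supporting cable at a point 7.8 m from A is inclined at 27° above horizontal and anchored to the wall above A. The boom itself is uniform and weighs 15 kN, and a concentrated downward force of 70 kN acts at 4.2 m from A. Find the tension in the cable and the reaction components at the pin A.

ΣM about A: T·sin27°·7.8 − 15·4.5 − 70·4.2 = 0 → T = 361.5/(7.8·0.45399) = 102.086 ≈ 102.1 kN.
ΣF_x = 0: A_x − T·cos27° = 0 → A_x = 102.086 × 0.891007 = 90.96 kN.
ΣF_y = 0: A_y + T·sin27° − 15 − 70 = 0 → A_y = 85 − 102.086 × 0.45399 = 38.65 kN.

T = 102.1 kN, A_x = 90.96 kN, A_y = 38.65 kN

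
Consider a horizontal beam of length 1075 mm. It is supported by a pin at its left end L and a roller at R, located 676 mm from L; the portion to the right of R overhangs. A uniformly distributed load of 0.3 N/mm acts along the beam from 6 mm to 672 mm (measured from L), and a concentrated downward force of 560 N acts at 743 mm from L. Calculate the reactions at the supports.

Resultant of the distributed load: 0.3 × 666 = 199.8 N at 339 mm from L.
Moments about L: R_y·676 − (0.3·666)·339 − 560·743 = 0 → R_y = 483812.2/676 = 715.699 ≈ 715.7 N.
ΣF_y = 0: L_y + 715.699 − 0.3·666 − 560 = 0 → L_y = 44.10 N.
ΣF_x = 0: no horizontal applied forces, so L_x = 0.

L_x = 0, L_y = 44.10 N, R_y = 715.7 N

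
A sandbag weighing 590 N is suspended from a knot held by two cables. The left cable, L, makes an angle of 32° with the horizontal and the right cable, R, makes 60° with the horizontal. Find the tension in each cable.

ΣF_x = 0: −T_L·cos32° + T_R·cos60° = 0 → T_R = 1.6961·T_L.
ΣF_y = 0: T_L·sin32° + T_R·sin60° = 590.
Substitute: T_L·(0.529919 + 1.6961·0.866025) = 590 → T_L = 295.179 ≈ 295.2 N.
Then T_R = 1.6961 × 295.179 = 500.7 N.

T_L = 295.2 N, T_R = 500.7 N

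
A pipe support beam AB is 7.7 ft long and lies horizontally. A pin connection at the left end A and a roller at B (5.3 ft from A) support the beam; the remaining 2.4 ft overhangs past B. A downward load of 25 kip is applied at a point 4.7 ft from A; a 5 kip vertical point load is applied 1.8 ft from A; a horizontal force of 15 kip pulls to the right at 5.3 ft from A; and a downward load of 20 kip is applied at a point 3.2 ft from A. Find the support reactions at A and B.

Taking moments about A: B_y·5.3 − 25·4.7 − 5·1.8 − 20·3.2 = 0 → B_y = 190.5/5.3 = 35.9434 ≈ 35.94 kip.
ΣF_y = 0: A_y + 35.9434 − 25 − 5 − 20 = 0 → A_y = 14.06 kip.
ΣF_x = 0: A_x + 15 = 0 → A_x = -15.00 kip.

A_x = -15.00 kip, A_y = 14.06 kip, B_y = 35.94 kip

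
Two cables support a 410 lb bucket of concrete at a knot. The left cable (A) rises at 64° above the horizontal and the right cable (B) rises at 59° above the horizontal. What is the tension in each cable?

ΣF_x = 0: −T_A·cos64° + T_B·cos59° = 0 → T_B = 0.851143·T_A.
ΣF_y = 0: T_A·sin64° + T_B·sin59° = 410.
Substitute: T_A·(0.898794 + 0.851143·0.857167) = 410 → T_A = 251.786 ≈ 251.8 lb.
Then T_B = 0.851143 × 251.786 = 214.3 lb.

T_A = 251.8 lb, T_B = 214.3 lb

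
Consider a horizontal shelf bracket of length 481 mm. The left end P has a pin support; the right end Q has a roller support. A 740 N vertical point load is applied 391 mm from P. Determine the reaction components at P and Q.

P_x = 0, P_y = 138.5 N, Q_y = 601.5 N

Taking moments about P: Q_y·481 − 740·391 = 0 → Q_y = 289340/481 = 601.538 ≈ 601.5 N.
ΣF_y = 0: P_y + 601.538 − 740 = 0 → P_y = 138.5 N.
ΣF_x = 0: no horizontal applied forces, so P_x = 0.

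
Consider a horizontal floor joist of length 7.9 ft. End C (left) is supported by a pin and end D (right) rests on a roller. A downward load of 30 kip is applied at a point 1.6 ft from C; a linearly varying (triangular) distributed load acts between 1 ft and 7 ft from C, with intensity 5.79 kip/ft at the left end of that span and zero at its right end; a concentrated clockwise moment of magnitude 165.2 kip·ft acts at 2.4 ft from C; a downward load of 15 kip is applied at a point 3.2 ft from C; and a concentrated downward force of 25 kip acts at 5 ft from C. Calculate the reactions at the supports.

C_x = 0, C_y = 31.89 kip, D_y = 55.48 kip

Resultant of the triangular load: ½ × 5.79 × 6 = 17.37 kip, acting at 3 ft from C (one-third of the span from the peak).
Moments about C: D_y·7.9 − 30·1.6 − (½·5.79·6)·3 − 165.2 − 15·3.2 − 25·5 = 0 → D_y = 438.31/7.9 = 55.4823 ≈ 55.48 kip.
ΣF_y = 0: C_y + 55.4823 − 30 − ½·5.79·6 − 15 − 25 = 0 → C_y = 31.89 kip.
ΣF_x = 0: no horizontal applied forces, so C_x = 0.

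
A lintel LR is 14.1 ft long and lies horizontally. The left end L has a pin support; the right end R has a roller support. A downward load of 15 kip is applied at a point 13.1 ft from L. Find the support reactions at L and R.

Moments about L: R_y·14.1 − 15·13.1 = 0 → R_y = 196.5/14.1 = 13.9362 ≈ 13.94 kip.
ΣF_y = 0: L_y + 13.9362 − 15 = 0 → L_y = 1.064 kip.
ΣF_x = 0: no horizontal applied forces, so L_x = 0.

L_x = 0, L_y = 1.064 kip, R_y = 13.94 kip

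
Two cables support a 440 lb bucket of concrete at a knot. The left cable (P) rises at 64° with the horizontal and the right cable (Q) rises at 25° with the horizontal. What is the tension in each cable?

T_P = 398.8 lb, T_Q = 192.9 lb

ΣF_x = 0: −T_P·cos64° + T_Q·cos25° = 0 → T_Q = 0.483689·T_P.
ΣF_y = 0: T_P·sin64° + T_Q·sin25° = 440.
Substitute: T_P·(0.898794 + 0.483689·0.422618) = 440 → T_P = 398.836 ≈ 398.8 lb.
Then T_Q = 0.483689 × 398.836 = 192.9 lb.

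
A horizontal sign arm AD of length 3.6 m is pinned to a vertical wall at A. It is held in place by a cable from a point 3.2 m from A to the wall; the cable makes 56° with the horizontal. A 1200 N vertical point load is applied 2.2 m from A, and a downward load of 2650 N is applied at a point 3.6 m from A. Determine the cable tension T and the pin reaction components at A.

T = 4591 N, A_x = 2567 N, A_y = 43.75 N

ΣM about A: T·sin56°·3.2 − 1200·2.2 − 2650·3.6 = 0 → T = 12180/(3.2·0.829038) = 4591.16 ≈ 4591 N.
ΣF_x = 0: A_x − T·cos56° = 0 → A_x = 4591.16 × 0.559193 = 2567 N.
ΣF_y = 0: A_y + T·sin56° − 1200 − 2650 = 0 → A_y = 3850 − 4591.16 × 0.829038 = 43.75 N.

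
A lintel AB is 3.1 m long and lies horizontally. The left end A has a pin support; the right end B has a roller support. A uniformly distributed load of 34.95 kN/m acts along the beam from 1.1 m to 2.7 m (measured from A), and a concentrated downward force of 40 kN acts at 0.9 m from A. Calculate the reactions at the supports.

A_x = 0, A_y = 50.03 kN, B_y = 45.89 kN

Resultant of the distributed load: 34.95 × 1.6 = 55.92 kN at 1.9 m from A.
Moments about A: B_y·3.1 − (34.95·1.6)·1.9 − 40·0.9 = 0 → B_y = 142.248/3.1 = 45.8865 ≈ 45.89 kN.
ΣF_y = 0: A_y + 45.8865 − 34.95·1.6 − 40 = 0 → A_y = 50.03 kN.
ΣF_x = 0: no horizontal applied forces, so A_x = 0.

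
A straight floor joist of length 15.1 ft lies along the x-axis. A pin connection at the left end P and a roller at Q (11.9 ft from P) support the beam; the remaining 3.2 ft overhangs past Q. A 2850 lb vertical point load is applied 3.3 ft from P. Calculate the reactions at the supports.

P_x = 0, P_y = 2060 lb, Q_y = 790.3 lb

Taking moments about P: Q_y·11.9 − 2850·3.3 = 0 → Q_y = 9405/11.9 = 790.336 ≈ 790.3 lb.
ΣF_y = 0: P_y + 790.336 − 2850 = 0 → P_y = 2060 lb.
ΣF_x = 0: no horizontal applied forces, so P_x = 0.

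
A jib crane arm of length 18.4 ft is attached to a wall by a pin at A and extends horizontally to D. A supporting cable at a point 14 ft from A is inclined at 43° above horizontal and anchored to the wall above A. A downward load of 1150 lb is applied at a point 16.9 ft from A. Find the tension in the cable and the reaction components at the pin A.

T = 2036 lb, A_x = 1489 lb, A_y = -238.2 lb

ΣM about A: T·sin43°·14 − 1150·16.9 = 0 → T = 19435/(14·0.681998) = 2035.51 ≈ 2036 lb.
ΣF_x = 0: A_x − T·cos43° = 0 → A_x = 2035.51 × 0.731354 = 1489 lb.
ΣF_y = 0: A_y + T·sin43° − 1150 = 0 → A_y = 1150 − 2035.51 × 0.681998 = -238.2 lb.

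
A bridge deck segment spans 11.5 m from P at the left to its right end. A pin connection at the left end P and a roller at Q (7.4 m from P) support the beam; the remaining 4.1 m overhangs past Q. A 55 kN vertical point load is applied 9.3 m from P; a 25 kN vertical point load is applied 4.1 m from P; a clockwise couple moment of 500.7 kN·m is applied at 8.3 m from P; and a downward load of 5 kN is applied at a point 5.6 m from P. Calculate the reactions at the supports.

ΣM about P: Q_y·7.4 − 55·9.3 − 25·4.1 − 500.7 − 5·5.6 = 0 → Q_y = 1142.7/7.4 = 154.419 ≈ 154.4 kN.
ΣF_y = 0: P_y + 154.419 − 55 − 25 − 5 = 0 → P_y = -69.42 kN.
ΣF_x = 0: no horizontal applied forces, so P_x = 0.

P_x = 0, P_y = -69.42 kN, Q_y = 154.4 kN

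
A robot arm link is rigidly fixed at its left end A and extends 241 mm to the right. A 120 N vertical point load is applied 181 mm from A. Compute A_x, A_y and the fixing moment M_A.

ΣF_x = 0: A_x = 0.
ΣF_y = 0: A_y − 120 = 0 → A_y = 120.0 N.
ΣM about A: M_A − 120·181 = 0 → M_A = 21720 N·mm.

A_x = 0, A_y = 120.0 N, M_A = 21720 N·mm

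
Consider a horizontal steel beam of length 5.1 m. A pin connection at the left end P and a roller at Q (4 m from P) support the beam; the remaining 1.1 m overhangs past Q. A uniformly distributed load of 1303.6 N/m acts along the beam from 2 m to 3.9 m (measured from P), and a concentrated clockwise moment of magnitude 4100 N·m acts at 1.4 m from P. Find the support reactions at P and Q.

Resultant of the distributed load: 1303.6 × 1.9 = 2476.84 N at 2.95 m from P.
Taking moments about P: Q_y·4 − (1303.6·1.9)·2.95 − 4100 = 0 → Q_y = 11406.678/4 = 2851.67 ≈ 2852 N.
ΣF_y = 0: P_y + 2851.67 − 1303.6·1.9 = 0 → P_y = -374.8 N.
ΣF_x = 0: no horizontal applied forces, so P_x = 0.

P_x = 0, P_y = -374.8 N, Q_y = 2852 N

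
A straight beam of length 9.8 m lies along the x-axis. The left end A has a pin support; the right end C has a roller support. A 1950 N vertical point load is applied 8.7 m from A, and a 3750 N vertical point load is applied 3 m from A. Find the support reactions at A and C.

ΣM about A: C_y·9.8 − 1950·8.7 − 3750·3 = 0 → C_y = 28215/9.8 = 2879.08 ≈ 2879 N.
ΣF_y = 0: A_y + 2879.08 − 1950 − 3750 = 0 → A_y = 2821 N.
ΣF_x = 0: no horizontal applied forces, so A_x = 0.

A_x = 0, A_y = 2821 N, C_y = 2879 N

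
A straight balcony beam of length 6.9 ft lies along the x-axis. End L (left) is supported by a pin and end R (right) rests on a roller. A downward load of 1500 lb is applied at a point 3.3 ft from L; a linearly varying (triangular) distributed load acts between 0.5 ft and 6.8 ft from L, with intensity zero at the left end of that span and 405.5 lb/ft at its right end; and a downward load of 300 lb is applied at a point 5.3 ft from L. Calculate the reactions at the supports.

L_x = 0, L_y = 1259 lb, R_y = 1818 lb

Resultant of the triangular load: ½ × 405.5 × 6.3 = 1277.325 lb, acting at 4.7 ft from L (one-third of the span from the peak).
ΣM about L: R_y·6.9 − 1500·3.3 − (½·405.5·6.3)·4.7 − 300·5.3 = 0 → R_y = 12543.4275/6.9 = 1817.89 ≈ 1818 lb.
ΣF_y = 0: L_y + 1817.89 − 1500 − ½·405.5·6.3 − 300 = 0 → L_y = 1259 lb.
ΣF_x = 0: no horizontal applied forces, so L_x = 0.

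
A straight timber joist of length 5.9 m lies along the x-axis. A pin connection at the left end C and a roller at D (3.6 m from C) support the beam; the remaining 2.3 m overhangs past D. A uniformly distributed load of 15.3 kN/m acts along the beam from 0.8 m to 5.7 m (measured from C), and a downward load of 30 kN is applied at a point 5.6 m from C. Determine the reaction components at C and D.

Resultant of the distributed load: 15.3 × 4.9 = 74.97 kN at 3.25 m from C.
ΣM about C: D_y·3.6 − (15.3·4.9)·3.25 − 30·5.6 = 0 → D_y = 411.6525/3.6 = 114.348 ≈ 114.3 kN.
ΣF_y = 0: C_y + 114.348 − 15.3·4.9 − 30 = 0 → C_y = -9.378 kN.
ΣF_x = 0: no horizontal applied forces, so C_x = 0.

C_x = 0, C_y = -9.378 kN, D_y = 114.3 kN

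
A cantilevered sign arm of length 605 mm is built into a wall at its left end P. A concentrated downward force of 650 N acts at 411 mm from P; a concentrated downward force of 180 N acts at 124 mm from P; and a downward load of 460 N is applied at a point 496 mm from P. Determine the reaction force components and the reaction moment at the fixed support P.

ΣF_x = 0: P_x = 0.
ΣF_y = 0: P_y − 650 − 180 − 460 = 0 → P_y = 1290 N.
ΣM about P: M_P − 650·411 − 180·124 − 460·496 = 0 → M_P = 517600 N·mm.

P_x = 0, P_y = 1290 N, M_P = 517600 N·mm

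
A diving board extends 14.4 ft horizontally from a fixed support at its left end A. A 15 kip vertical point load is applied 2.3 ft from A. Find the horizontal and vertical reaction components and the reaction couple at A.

ΣF_x = 0: A_x = 0.
ΣF_y = 0: A_y − 15 = 0 → A_y = 15.00 kip.
ΣM about A: M_A − 15·2.3 = 0 → M_A = 34.50 kip·ft.

A_x = 0, A_y = 15.00 kip, M_A = 34.50 kip·ft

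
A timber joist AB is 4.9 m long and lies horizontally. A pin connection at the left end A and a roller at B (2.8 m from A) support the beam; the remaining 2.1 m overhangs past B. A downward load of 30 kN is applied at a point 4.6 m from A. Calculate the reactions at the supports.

ΣM about A: B_y·2.8 − 30·4.6 = 0 → B_y = 138/2.8 = 49.2857 ≈ 49.29 kN.
ΣF_y = 0: A_y + 49.2857 − 30 = 0 → A_y = -19.29 kN.
ΣF_x = 0: no horizontal applied forces, so A_x = 0.

A_x = 0, A_y = -19.29 kN, B_y = 49.29 kN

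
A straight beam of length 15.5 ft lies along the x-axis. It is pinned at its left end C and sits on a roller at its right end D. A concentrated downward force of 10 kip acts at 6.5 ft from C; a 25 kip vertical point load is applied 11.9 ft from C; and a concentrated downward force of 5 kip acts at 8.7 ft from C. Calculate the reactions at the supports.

C_x = 0, C_y = 13.81 kip, D_y = 26.19 kip

Moments about C: D_y·15.5 − 10·6.5 − 25·11.9 − 5·8.7 = 0 → D_y = 406/15.5 = 26.1935 ≈ 26.19 kip.
ΣF_y = 0: C_y + 26.1935 − 10 − 25 − 5 = 0 → C_y = 13.81 kip.
ΣF_x = 0: no horizontal applied forces, so C_x = 0.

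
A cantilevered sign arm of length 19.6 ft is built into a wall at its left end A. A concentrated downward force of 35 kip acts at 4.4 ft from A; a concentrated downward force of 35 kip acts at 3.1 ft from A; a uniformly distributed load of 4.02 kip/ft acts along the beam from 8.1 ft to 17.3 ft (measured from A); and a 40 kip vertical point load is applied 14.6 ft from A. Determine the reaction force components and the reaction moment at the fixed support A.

Resultant of the distributed load: 4.02 × 9.2 = 36.984 kip at 12.7 ft from A.
ΣF_x = 0: A_x = 0.
ΣF_y = 0: A_y − 35 − 35 − 4.02·9.2 − 40 = 0 → A_y = 147.0 kip.
ΣM about A: M_A − 35·4.4 − 35·3.1 − (4.02·9.2)·12.7 − 40·14.6 = 0 → M_A = 1316 kip·ft.

A_x = 0, A_y = 147.0 kip, M_A = 1316 kip·ft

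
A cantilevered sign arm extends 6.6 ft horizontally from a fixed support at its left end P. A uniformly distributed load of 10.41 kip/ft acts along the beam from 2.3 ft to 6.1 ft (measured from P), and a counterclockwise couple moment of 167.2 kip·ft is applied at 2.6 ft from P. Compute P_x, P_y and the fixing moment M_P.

Resultant of the distributed load: 10.41 × 3.8 = 39.558 kip at 4.2 ft from P.
ΣF_x = 0: P_x = 0.
ΣF_y = 0: P_y − 10.41·3.8 = 0 → P_y = 39.56 kip.
ΣM about P: M_P − (10.41·3.8)·4.2 + 167.2 = 0 → M_P = -1.056 kip·ft.

P_x = 0, P_y = 39.56 kip, M_P = -1.056 kip·ft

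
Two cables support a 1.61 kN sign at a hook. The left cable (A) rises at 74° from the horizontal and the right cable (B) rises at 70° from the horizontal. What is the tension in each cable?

T_A = 0.9368 kN, T_B = 0.7550 kN

ΣF_x = 0: −T_A·cos74° + T_B·cos70° = 0 → T_B = 0.80591·T_A.
ΣF_y = 0: T_A·sin74° + T_B·sin70° = 1.61.
Substitute: T_A·(0.961262 + 0.80591·0.939693) = 1.61 → T_A = 0.936825 ≈ 0.9368 kN.
Then T_B = 0.80591 × 0.936825 = 0.7550 kN.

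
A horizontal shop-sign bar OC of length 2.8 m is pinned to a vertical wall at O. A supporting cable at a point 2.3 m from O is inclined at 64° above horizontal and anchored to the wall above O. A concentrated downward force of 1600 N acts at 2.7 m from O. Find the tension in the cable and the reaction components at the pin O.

ΣM about O: T·sin64°·2.3 − 1600·2.7 = 0 → T = 4320/(2.3·0.898794) = 2089.76 ≈ 2090 N.
ΣF_x = 0: O_x − T·cos64° = 0 → O_x = 2089.76 × 0.438371 = 916.1 N.
ΣF_y = 0: O_y + T·sin64° − 1600 = 0 → O_y = 1600 − 2089.76 × 0.898794 = -278.3 N.

T = 2090 N, O_x = 916.1 N, O_y = -278.3 N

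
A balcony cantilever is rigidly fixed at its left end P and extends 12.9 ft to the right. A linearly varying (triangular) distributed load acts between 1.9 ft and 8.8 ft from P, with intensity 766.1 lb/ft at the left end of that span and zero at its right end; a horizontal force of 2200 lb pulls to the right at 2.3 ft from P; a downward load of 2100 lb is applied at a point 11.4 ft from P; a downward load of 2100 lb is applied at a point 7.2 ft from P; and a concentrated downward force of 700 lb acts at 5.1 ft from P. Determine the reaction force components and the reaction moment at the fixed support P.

Resultant of the triangular load: ½ × 766.1 × 6.9 = 2643.045 lb, acting at 4.2 ft from P (one-third of the span from the peak).
ΣF_x = 0: P_x + 2200 = 0 → P_x = -2200 lb.
ΣF_y = 0: P_y − ½·766.1·6.9 − 2100 − 2100 − 700 = 0 → P_y = 7543 lb.
ΣM about P: M_P − (½·766.1·6.9)·4.2 − 2100·11.4 − 2100·7.2 − 700·5.1 = 0 → M_P = 53730 lb·ft.

P_x = -2200 lb, P_y = 7543 lb, M_P = 53730 lb·ft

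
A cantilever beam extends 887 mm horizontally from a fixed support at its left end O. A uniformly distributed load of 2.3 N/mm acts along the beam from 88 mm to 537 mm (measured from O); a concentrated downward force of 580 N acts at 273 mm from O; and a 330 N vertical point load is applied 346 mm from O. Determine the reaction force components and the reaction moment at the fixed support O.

Resultant of the distributed load: 2.3 × 449 = 1032.7 N at 312.5 mm from O.
ΣF_x = 0: O_x = 0.
ΣF_y = 0: O_y − 2.3·449 − 580 − 330 = 0 → O_y = 1943 N.
ΣM about O: M_O − (2.3·449)·312.5 − 580·273 − 330·346 = 0 → M_O = 595200 N·mm.

O_x = 0, O_y = 1943 N, M_O = 595200 N·mm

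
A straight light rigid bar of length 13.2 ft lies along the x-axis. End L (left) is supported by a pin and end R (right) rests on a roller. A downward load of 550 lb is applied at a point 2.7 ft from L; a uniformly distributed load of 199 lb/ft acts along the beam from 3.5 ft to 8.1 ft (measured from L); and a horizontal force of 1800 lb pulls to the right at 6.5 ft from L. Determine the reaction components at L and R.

Resultant of the distributed load: 199 × 4.6 = 915.4 lb at 5.8 ft from L.
ΣM about L: R_y·13.2 − 550·2.7 − (199·4.6)·5.8 = 0 → R_y = 6794.32/13.2 = 514.721 ≈ 514.7 lb.
ΣF_y = 0: L_y + 514.721 − 550 − 199·4.6 = 0 → L_y = 950.7 lb.
ΣF_x = 0: L_x + 1800 = 0 → L_x = -1800 lb.

L_x = -1800 lb, L_y = 950.7 lb, R_y = 514.7 lb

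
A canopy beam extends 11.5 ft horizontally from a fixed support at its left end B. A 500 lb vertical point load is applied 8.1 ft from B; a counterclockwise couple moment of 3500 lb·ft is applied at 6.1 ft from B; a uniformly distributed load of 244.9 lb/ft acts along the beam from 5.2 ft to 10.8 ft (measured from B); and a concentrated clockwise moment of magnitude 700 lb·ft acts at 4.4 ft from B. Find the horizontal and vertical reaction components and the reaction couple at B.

Resultant of the distributed load: 244.9 × 5.6 = 1371.44 lb at 8 ft from B.
ΣF_x = 0: B_x = 0.
ΣF_y = 0: B_y − 500 − 244.9·5.6 = 0 → B_y = 1871 lb.
ΣM about B: M_B − 500·8.1 + 3500 − (244.9·5.6)·8 − 700 = 0 → M_B = 12220 lb·ft.

B_x = 0, B_y = 1871 lb, M_B = 12220 lb·ft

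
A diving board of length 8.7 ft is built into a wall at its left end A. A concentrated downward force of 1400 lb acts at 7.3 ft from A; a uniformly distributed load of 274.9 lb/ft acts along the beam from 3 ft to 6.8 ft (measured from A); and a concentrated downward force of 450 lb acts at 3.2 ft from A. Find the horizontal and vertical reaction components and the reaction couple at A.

Resultant of the distributed load: 274.9 × 3.8 = 1044.62 lb at 4.9 ft from A.
ΣF_x = 0: A_x = 0.
ΣF_y = 0: A_y − 1400 − 274.9·3.8 − 450 = 0 → A_y = 2895 lb.
ΣM about A: M_A − 1400·7.3 − (274.9·3.8)·4.9 − 450·3.2 = 0 → M_A = 16780 lb·ft.

A_x = 0, A_y = 2895 lb, M_A = 16780 lb·ft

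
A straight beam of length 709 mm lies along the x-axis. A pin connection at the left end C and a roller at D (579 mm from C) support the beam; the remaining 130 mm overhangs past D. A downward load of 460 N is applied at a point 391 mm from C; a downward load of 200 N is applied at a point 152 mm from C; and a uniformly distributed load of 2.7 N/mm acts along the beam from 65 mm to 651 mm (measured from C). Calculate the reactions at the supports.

C_x = 0, C_y = 900.8 N, D_y = 1341 N

Resultant of the distributed load: 2.7 × 586 = 1582.2 N at 358 mm from C.
Moments about C: D_y·579 − 460·391 − 200·152 − (2.7·586)·358 = 0 → D_y = 776687.6/579 = 1341.43 ≈ 1341 N.
ΣF_y = 0: C_y + 1341.43 − 460 − 200 − 2.7·586 = 0 → C_y = 900.8 N.
ΣF_x = 0: no horizontal applied forces, so C_x = 0.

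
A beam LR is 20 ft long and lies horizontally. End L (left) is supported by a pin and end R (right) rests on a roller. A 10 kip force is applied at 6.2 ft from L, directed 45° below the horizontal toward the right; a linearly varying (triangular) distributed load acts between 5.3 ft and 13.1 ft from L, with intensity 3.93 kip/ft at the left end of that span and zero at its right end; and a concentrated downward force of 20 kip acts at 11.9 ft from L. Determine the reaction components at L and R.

L_x = -7.071 kip, L_y = 22.25 kip, R_y = 20.15 kip

Resultant of the triangular load: ½ × 3.93 × 7.8 = 15.327 kip, acting at 7.9 ft from L (one-third of the span from the peak).
Moments about L: R_y·20 − 10·sin45°·6.2 − (½·3.93·7.8)·7.9 − 20·11.9 = 0 → R_y = 402.924/20 = 20.1462 ≈ 20.15 kip.
ΣF_y = 0: L_y + 20.1462 − 10·sin45° − ½·3.93·7.8 − 20 = 0 → L_y = 22.25 kip.
ΣF_x = 0: L_x + 10·cos45° = 0 → L_x = -7.071 kip.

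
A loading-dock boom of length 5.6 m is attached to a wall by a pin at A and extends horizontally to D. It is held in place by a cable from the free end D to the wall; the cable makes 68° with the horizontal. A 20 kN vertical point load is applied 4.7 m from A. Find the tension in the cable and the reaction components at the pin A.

ΣM about A: T·sin68°·5.6 − 20·4.7 = 0 → T = 94/(5.6·0.927184) = 18.104 ≈ 18.10 kN.
ΣF_x = 0: A_x − T·cos68° = 0 → A_x = 18.104 × 0.374607 = 6.782 kN.
ΣF_y = 0: A_y + T·sin68° − 20 = 0 → A_y = 20 − 18.104 × 0.927184 = 3.214 kN.

T = 18.10 kN, A_x = 6.782 kN, A_y = 3.214 kN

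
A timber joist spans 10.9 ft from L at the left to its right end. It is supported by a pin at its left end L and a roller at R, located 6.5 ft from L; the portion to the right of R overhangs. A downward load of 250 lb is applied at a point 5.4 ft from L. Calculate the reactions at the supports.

L_x = 0, L_y = 42.31 lb, R_y = 207.7 lb

ΣM about L: R_y·6.5 − 250·5.4 = 0 → R_y = 1350/6.5 = 207.692 ≈ 207.7 lb.
ΣF_y = 0: L_y + 207.692 − 250 = 0 → L_y = 42.31 lb.
ΣF_x = 0: no horizontal applied forces, so L_x = 0.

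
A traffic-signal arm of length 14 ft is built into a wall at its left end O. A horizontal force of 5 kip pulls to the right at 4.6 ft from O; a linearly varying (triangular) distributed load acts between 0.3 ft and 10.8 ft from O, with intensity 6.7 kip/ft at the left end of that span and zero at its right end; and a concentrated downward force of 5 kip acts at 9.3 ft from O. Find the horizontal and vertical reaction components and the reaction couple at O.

O_x = -5.000 kip, O_y = 40.18 kip, M_O = 180.2 kip·ft

Resultant of the triangular load: ½ × 6.7 × 10.5 = 35.175 kip, acting at 3.8 ft from O (one-third of the span from the peak).
ΣF_x = 0: O_x + 5 = 0 → O_x = -5.000 kip.
ΣF_y = 0: O_y − ½·6.7·10.5 − 5 = 0 → O_y = 40.18 kip.
ΣM about O: M_O − (½·6.7·10.5)·3.8 − 5·9.3 = 0 → M_O = 180.2 kip·ft.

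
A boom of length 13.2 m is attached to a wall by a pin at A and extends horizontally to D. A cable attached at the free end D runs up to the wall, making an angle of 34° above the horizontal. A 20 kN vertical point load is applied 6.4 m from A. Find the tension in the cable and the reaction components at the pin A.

T = 17.34 kN, A_x = 14.38 kN, A_y = 10.30 kN

ΣM about A: T·sin34°·13.2 − 20·6.4 = 0 → T = 128/(13.2·0.559193) = 17.341 ≈ 17.34 kN.
ΣF_x = 0: A_x − T·cos34° = 0 → A_x = 17.341 × 0.829038 = 14.38 kN.
ΣF_y = 0: A_y + T·sin34° − 20 = 0 → A_y = 20 − 17.341 × 0.559193 = 10.30 kN.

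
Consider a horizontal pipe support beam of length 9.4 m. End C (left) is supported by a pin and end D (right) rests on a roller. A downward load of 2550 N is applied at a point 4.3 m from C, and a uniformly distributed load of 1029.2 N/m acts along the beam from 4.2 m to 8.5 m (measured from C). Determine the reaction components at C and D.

C_x = 0, C_y = 2819 N, D_y = 4156 N

Resultant of the distributed load: 1029.2 × 4.3 = 4425.56 N at 6.35 m from C.
ΣM about C: D_y·9.4 − 2550·4.3 − (1029.2·4.3)·6.35 = 0 → D_y = 39067.306/9.4 = 4156.1 ≈ 4156 N.
ΣF_y = 0: C_y + 4156.1 − 2550 − 1029.2·4.3 = 0 → C_y = 2819 N.
ΣF_x = 0: no horizontal applied forces, so C_x = 0.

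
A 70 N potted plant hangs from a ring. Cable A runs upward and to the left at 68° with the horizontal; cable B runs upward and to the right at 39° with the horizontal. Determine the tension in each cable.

ΣF_x = 0: −T_A·cos68° + T_B·cos39° = 0 → T_B = 0.482029·T_A.
ΣF_y = 0: T_A·sin68° + T_B·sin39° = 70.
Substitute: T_A·(0.927184 + 0.482029·0.62932) = 70 → T_A = 56.8858 ≈ 56.89 N.
Then T_B = 0.482029 × 56.8858 = 27.42 N.

T_A = 56.89 N, T_B = 27.42 N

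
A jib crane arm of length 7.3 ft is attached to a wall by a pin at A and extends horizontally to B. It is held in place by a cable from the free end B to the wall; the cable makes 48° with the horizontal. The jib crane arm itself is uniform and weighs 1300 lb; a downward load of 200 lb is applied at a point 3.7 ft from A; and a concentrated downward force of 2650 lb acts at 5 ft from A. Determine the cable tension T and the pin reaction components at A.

ΣM about A: T·sin48°·7.3 − 1300·3.65 − 200·3.7 − 2650·5 = 0 → T = 18735/(7.3·0.743145) = 3453.48 ≈ 3453 lb.
ΣF_x = 0: A_x − T·cos48° = 0 → A_x = 3453.48 × 0.669131 = 2311 lb.
ΣF_y = 0: A_y + T·sin48° − 1300 − 200 − 2650 = 0 → A_y = 4150 − 3453.48 × 0.743145 = 1584 lb.

T = 3453 lb, A_x = 2311 lb, A_y = 1584 lb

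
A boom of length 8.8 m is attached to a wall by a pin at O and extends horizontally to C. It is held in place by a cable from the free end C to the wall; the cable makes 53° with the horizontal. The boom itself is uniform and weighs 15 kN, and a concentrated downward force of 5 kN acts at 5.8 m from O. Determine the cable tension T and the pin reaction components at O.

T = 13.52 kN, O_x = 8.135 kN, O_y = 9.205 kN

ΣM about O: T·sin53°·8.8 − 15·4.4 − 5·5.8 = 0 → T = 95/(8.8·0.798636) = 13.5174 ≈ 13.52 kN.
ΣF_x = 0: O_x − T·cos53° = 0 → O_x = 13.5174 × 0.601815 = 8.135 kN.
ΣF_y = 0: O_y + T·sin53° − 15 − 5 = 0 → O_y = 20 − 13.5174 × 0.798636 = 9.205 kN.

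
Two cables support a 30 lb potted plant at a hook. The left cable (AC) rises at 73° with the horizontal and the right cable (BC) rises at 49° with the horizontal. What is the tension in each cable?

T_AC = 23.21 lb, T_BC = 10.34 lb

ΣF_x = 0: −T_AC·cos73° + T_BC·cos49° = 0 → T_BC = 0.445648·T_AC.
ΣF_y = 0: T_AC·sin73° + T_BC·sin49° = 30.
Substitute: T_AC·(0.956305 + 0.445648·0.75471) = 30 → T_AC = 23.2083 ≈ 23.21 lb.
Then T_BC = 0.445648 × 23.2083 = 10.34 lb.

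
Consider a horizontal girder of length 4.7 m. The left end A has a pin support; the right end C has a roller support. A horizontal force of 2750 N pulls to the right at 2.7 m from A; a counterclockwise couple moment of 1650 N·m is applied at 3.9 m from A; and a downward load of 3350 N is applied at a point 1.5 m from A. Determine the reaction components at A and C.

A_x = -2750 N, A_y = 2632 N, C_y = 718.1 N

Taking moments about A: C_y·4.7 + 1650 − 3350·1.5 = 0 → C_y = 3375/4.7 = 718.085 ≈ 718.1 N.
ΣF_y = 0: A_y + 718.085 − 3350 = 0 → A_y = 2632 N.
ΣF_x = 0: A_x + 2750 = 0 → A_x = -2750 N.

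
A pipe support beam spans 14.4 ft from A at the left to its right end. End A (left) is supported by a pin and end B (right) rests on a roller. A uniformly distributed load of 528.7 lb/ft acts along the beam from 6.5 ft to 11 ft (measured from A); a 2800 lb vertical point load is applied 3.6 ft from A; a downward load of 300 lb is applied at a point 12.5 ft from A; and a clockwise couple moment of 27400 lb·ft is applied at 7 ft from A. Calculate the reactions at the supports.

A_x = 0, A_y = 1170 lb, B_y = 4309 lb

Resultant of the distributed load: 528.7 × 4.5 = 2379.15 lb at 8.75 ft from A.
Moments about A: B_y·14.4 − (528.7·4.5)·8.75 − 2800·3.6 − 300·12.5 − 27400 = 0 → B_y = 62047.5625/14.4 = 4308.86 ≈ 4309 lb.
ΣF_y = 0: A_y + 4308.86 − 528.7·4.5 − 2800 − 300 = 0 → A_y = 1170 lb.
ΣF_x = 0: no horizontal applied forces, so A_x = 0.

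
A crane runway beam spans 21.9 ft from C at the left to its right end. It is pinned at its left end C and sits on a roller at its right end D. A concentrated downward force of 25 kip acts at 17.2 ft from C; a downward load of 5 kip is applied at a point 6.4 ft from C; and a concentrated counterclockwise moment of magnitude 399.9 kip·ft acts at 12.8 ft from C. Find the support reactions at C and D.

Moments about C: D_y·21.9 − 25·17.2 − 5·6.4 + 399.9 = 0 → D_y = 62.1/21.9 = 2.83562 ≈ 2.836 kip.
ΣF_y = 0: C_y + 2.83562 − 25 − 5 = 0 → C_y = 27.16 kip.
ΣF_x = 0: no horizontal applied forces, so C_x = 0.

C_x = 0, C_y = 27.16 kip, D_y = 2.836 kip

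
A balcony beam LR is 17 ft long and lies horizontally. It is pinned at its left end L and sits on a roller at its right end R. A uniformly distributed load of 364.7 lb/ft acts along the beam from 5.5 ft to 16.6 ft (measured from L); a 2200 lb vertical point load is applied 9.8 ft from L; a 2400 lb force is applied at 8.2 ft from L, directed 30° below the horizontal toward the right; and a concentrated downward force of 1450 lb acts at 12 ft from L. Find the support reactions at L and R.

Resultant of the distributed load: 364.7 × 11.1 = 4048.17 lb at 11.05 ft from L.
Taking moments about L: R_y·17 − (364.7·11.1)·11.05 − 2200·9.8 − 2400·sin30°·8.2 − 1450·12 = 0 → R_y = 93532.2785/17 = 5501.9 ≈ 5502 lb.
ΣF_y = 0: L_y + 5501.9 − 364.7·11.1 − 2200 − 2400·sin30° − 1450 = 0 → L_y = 3396 lb.
ΣF_x = 0: L_x + 2400·cos30° = 0 → L_x = -2078 lb.

L_x = -2078 lb, L_y = 3396 lb, R_y = 5502 lb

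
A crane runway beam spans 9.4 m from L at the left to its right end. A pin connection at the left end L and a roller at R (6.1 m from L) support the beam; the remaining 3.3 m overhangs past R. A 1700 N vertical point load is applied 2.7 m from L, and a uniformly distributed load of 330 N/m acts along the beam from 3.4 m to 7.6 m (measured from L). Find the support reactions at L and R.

L_x = 0, L_y = 1084 N, R_y = 2002 N

Resultant of the distributed load: 330 × 4.2 = 1386 N at 5.5 m from L.
Taking moments about L: R_y·6.1 − 1700·2.7 − (330·4.2)·5.5 = 0 → R_y = 12213/6.1 = 2002.13 ≈ 2002 N.
ΣF_y = 0: L_y + 2002.13 − 1700 − 330·4.2 = 0 → L_y = 1084 N.
ΣF_x = 0: no horizontal applied forces, so L_x = 0.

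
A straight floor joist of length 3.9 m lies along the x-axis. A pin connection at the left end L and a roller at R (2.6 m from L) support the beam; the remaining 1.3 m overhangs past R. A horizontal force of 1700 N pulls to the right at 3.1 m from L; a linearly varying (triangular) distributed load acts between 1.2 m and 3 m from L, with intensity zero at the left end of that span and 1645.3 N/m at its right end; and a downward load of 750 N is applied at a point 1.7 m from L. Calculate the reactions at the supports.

L_x = -1700 N, L_y = 373.5 N, R_y = 1857 N

Resultant of the triangular load: ½ × 1645.3 × 1.8 = 1480.77 N, acting at 2.4 m from L (one-third of the span from the peak).
ΣM about L: R_y·2.6 − (½·1645.3·1.8)·2.4 − 750·1.7 = 0 → R_y = 4828.848/2.6 = 1857.25 ≈ 1857 N.
ΣF_y = 0: L_y + 1857.25 − ½·1645.3·1.8 − 750 = 0 → L_y = 373.5 N.
ΣF_x = 0: L_x + 1700 = 0 → L_x = -1700 N.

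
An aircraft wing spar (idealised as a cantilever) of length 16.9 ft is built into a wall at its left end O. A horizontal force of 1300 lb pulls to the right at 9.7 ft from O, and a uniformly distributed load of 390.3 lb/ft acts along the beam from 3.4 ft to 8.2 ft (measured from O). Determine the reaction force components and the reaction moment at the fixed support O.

O_x = -1300 lb, O_y = 1873 lb, M_O = 10870 lb·ft

Resultant of the distributed load: 390.3 × 4.8 = 1873.44 lb at 5.8 ft from O.
ΣF_x = 0: O_x + 1300 = 0 → O_x = -1300 lb.
ΣF_y = 0: O_y − 390.3·4.8 = 0 → O_y = 1873 lb.
ΣM about O: M_O − (390.3·4.8)·5.8 = 0 → M_O = 10870 lb·ft.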